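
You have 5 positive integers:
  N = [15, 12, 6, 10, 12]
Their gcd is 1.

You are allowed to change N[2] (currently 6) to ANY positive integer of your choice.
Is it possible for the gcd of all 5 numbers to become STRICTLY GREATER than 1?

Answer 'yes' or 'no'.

Current gcd = 1
gcd of all OTHER numbers (without N[2]=6): gcd([15, 12, 10, 12]) = 1
The new gcd after any change is gcd(1, new_value).
This can be at most 1.
Since 1 = old gcd 1, the gcd can only stay the same or decrease.

Answer: no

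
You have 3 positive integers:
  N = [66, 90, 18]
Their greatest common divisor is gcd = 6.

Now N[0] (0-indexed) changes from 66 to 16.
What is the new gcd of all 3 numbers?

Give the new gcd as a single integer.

Numbers: [66, 90, 18], gcd = 6
Change: index 0, 66 -> 16
gcd of the OTHER numbers (without index 0): gcd([90, 18]) = 18
New gcd = gcd(g_others, new_val) = gcd(18, 16) = 2

Answer: 2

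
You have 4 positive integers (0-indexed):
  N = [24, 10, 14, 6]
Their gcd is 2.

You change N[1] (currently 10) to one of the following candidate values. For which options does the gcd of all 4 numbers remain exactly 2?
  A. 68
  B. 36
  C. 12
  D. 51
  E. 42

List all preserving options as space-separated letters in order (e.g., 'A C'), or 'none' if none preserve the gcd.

Old gcd = 2; gcd of others (without N[1]) = 2
New gcd for candidate v: gcd(2, v). Preserves old gcd iff gcd(2, v) = 2.
  Option A: v=68, gcd(2,68)=2 -> preserves
  Option B: v=36, gcd(2,36)=2 -> preserves
  Option C: v=12, gcd(2,12)=2 -> preserves
  Option D: v=51, gcd(2,51)=1 -> changes
  Option E: v=42, gcd(2,42)=2 -> preserves

Answer: A B C E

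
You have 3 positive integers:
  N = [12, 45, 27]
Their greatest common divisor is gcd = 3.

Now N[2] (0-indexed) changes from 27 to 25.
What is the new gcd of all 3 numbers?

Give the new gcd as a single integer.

Numbers: [12, 45, 27], gcd = 3
Change: index 2, 27 -> 25
gcd of the OTHER numbers (without index 2): gcd([12, 45]) = 3
New gcd = gcd(g_others, new_val) = gcd(3, 25) = 1

Answer: 1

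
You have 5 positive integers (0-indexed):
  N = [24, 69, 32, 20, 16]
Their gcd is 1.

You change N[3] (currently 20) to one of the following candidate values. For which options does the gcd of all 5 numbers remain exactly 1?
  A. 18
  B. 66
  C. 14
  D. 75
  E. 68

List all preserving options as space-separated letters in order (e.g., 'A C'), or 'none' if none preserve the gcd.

Old gcd = 1; gcd of others (without N[3]) = 1
New gcd for candidate v: gcd(1, v). Preserves old gcd iff gcd(1, v) = 1.
  Option A: v=18, gcd(1,18)=1 -> preserves
  Option B: v=66, gcd(1,66)=1 -> preserves
  Option C: v=14, gcd(1,14)=1 -> preserves
  Option D: v=75, gcd(1,75)=1 -> preserves
  Option E: v=68, gcd(1,68)=1 -> preserves

Answer: A B C D E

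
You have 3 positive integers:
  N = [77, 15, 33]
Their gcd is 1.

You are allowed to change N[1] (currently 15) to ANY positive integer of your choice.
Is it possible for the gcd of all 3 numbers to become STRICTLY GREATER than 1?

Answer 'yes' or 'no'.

Current gcd = 1
gcd of all OTHER numbers (without N[1]=15): gcd([77, 33]) = 11
The new gcd after any change is gcd(11, new_value).
This can be at most 11.
Since 11 > old gcd 1, the gcd CAN increase (e.g., set N[1] = 11).

Answer: yes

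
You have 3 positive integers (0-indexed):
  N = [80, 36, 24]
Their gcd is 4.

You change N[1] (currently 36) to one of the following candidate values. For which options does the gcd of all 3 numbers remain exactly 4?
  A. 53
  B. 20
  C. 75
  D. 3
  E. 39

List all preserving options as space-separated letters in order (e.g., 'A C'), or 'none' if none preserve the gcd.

Old gcd = 4; gcd of others (without N[1]) = 8
New gcd for candidate v: gcd(8, v). Preserves old gcd iff gcd(8, v) = 4.
  Option A: v=53, gcd(8,53)=1 -> changes
  Option B: v=20, gcd(8,20)=4 -> preserves
  Option C: v=75, gcd(8,75)=1 -> changes
  Option D: v=3, gcd(8,3)=1 -> changes
  Option E: v=39, gcd(8,39)=1 -> changes

Answer: B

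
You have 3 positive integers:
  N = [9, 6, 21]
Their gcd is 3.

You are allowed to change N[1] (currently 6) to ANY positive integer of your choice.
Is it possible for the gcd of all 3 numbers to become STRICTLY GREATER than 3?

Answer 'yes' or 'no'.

Answer: no

Derivation:
Current gcd = 3
gcd of all OTHER numbers (without N[1]=6): gcd([9, 21]) = 3
The new gcd after any change is gcd(3, new_value).
This can be at most 3.
Since 3 = old gcd 3, the gcd can only stay the same or decrease.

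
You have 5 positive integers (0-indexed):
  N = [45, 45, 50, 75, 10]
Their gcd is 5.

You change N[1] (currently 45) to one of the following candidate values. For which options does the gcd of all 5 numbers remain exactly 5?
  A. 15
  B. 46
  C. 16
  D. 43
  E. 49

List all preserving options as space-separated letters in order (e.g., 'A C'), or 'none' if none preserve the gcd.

Answer: A

Derivation:
Old gcd = 5; gcd of others (without N[1]) = 5
New gcd for candidate v: gcd(5, v). Preserves old gcd iff gcd(5, v) = 5.
  Option A: v=15, gcd(5,15)=5 -> preserves
  Option B: v=46, gcd(5,46)=1 -> changes
  Option C: v=16, gcd(5,16)=1 -> changes
  Option D: v=43, gcd(5,43)=1 -> changes
  Option E: v=49, gcd(5,49)=1 -> changes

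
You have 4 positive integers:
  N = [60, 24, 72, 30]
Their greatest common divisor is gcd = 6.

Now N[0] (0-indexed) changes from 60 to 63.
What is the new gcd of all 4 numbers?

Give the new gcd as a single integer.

Numbers: [60, 24, 72, 30], gcd = 6
Change: index 0, 60 -> 63
gcd of the OTHER numbers (without index 0): gcd([24, 72, 30]) = 6
New gcd = gcd(g_others, new_val) = gcd(6, 63) = 3

Answer: 3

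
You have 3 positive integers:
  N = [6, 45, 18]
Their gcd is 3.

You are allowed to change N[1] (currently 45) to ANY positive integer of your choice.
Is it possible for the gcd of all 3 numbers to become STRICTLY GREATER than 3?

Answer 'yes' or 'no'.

Current gcd = 3
gcd of all OTHER numbers (without N[1]=45): gcd([6, 18]) = 6
The new gcd after any change is gcd(6, new_value).
This can be at most 6.
Since 6 > old gcd 3, the gcd CAN increase (e.g., set N[1] = 6).

Answer: yes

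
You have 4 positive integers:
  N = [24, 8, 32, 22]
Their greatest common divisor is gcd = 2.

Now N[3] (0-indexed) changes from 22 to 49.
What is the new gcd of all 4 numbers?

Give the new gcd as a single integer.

Answer: 1

Derivation:
Numbers: [24, 8, 32, 22], gcd = 2
Change: index 3, 22 -> 49
gcd of the OTHER numbers (without index 3): gcd([24, 8, 32]) = 8
New gcd = gcd(g_others, new_val) = gcd(8, 49) = 1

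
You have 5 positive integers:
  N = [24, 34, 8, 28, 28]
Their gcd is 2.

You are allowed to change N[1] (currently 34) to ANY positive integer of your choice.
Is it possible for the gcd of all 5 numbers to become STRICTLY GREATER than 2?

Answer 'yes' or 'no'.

Answer: yes

Derivation:
Current gcd = 2
gcd of all OTHER numbers (without N[1]=34): gcd([24, 8, 28, 28]) = 4
The new gcd after any change is gcd(4, new_value).
This can be at most 4.
Since 4 > old gcd 2, the gcd CAN increase (e.g., set N[1] = 4).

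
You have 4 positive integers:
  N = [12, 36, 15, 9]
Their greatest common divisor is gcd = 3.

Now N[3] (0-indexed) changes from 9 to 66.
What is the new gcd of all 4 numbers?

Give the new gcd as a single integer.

Answer: 3

Derivation:
Numbers: [12, 36, 15, 9], gcd = 3
Change: index 3, 9 -> 66
gcd of the OTHER numbers (without index 3): gcd([12, 36, 15]) = 3
New gcd = gcd(g_others, new_val) = gcd(3, 66) = 3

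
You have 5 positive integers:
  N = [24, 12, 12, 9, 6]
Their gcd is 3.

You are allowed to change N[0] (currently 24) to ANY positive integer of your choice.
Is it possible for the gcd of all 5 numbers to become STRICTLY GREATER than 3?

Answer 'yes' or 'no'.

Answer: no

Derivation:
Current gcd = 3
gcd of all OTHER numbers (without N[0]=24): gcd([12, 12, 9, 6]) = 3
The new gcd after any change is gcd(3, new_value).
This can be at most 3.
Since 3 = old gcd 3, the gcd can only stay the same or decrease.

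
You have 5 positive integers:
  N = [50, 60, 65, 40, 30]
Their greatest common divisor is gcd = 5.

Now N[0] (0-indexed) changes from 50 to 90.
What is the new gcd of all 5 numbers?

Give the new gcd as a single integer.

Answer: 5

Derivation:
Numbers: [50, 60, 65, 40, 30], gcd = 5
Change: index 0, 50 -> 90
gcd of the OTHER numbers (without index 0): gcd([60, 65, 40, 30]) = 5
New gcd = gcd(g_others, new_val) = gcd(5, 90) = 5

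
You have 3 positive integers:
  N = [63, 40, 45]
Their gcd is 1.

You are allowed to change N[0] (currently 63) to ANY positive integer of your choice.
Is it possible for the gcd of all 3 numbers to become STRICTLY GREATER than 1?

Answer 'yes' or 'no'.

Current gcd = 1
gcd of all OTHER numbers (without N[0]=63): gcd([40, 45]) = 5
The new gcd after any change is gcd(5, new_value).
This can be at most 5.
Since 5 > old gcd 1, the gcd CAN increase (e.g., set N[0] = 5).

Answer: yes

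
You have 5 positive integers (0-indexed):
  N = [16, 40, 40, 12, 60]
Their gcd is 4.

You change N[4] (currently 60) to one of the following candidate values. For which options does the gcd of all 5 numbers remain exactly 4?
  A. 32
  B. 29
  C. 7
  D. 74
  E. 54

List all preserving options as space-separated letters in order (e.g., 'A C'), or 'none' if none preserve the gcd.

Old gcd = 4; gcd of others (without N[4]) = 4
New gcd for candidate v: gcd(4, v). Preserves old gcd iff gcd(4, v) = 4.
  Option A: v=32, gcd(4,32)=4 -> preserves
  Option B: v=29, gcd(4,29)=1 -> changes
  Option C: v=7, gcd(4,7)=1 -> changes
  Option D: v=74, gcd(4,74)=2 -> changes
  Option E: v=54, gcd(4,54)=2 -> changes

Answer: A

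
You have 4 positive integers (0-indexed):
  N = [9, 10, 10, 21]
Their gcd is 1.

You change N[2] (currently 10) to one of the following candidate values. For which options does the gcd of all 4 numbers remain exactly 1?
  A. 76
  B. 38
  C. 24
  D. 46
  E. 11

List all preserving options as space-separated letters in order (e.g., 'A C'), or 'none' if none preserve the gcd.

Answer: A B C D E

Derivation:
Old gcd = 1; gcd of others (without N[2]) = 1
New gcd for candidate v: gcd(1, v). Preserves old gcd iff gcd(1, v) = 1.
  Option A: v=76, gcd(1,76)=1 -> preserves
  Option B: v=38, gcd(1,38)=1 -> preserves
  Option C: v=24, gcd(1,24)=1 -> preserves
  Option D: v=46, gcd(1,46)=1 -> preserves
  Option E: v=11, gcd(1,11)=1 -> preserves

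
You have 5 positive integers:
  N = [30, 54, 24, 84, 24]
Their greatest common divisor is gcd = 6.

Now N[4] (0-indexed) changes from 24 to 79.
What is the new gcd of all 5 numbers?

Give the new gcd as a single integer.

Answer: 1

Derivation:
Numbers: [30, 54, 24, 84, 24], gcd = 6
Change: index 4, 24 -> 79
gcd of the OTHER numbers (without index 4): gcd([30, 54, 24, 84]) = 6
New gcd = gcd(g_others, new_val) = gcd(6, 79) = 1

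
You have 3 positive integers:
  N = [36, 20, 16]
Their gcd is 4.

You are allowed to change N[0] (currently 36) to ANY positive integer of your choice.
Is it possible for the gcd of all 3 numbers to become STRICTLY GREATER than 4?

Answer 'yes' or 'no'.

Current gcd = 4
gcd of all OTHER numbers (without N[0]=36): gcd([20, 16]) = 4
The new gcd after any change is gcd(4, new_value).
This can be at most 4.
Since 4 = old gcd 4, the gcd can only stay the same or decrease.

Answer: no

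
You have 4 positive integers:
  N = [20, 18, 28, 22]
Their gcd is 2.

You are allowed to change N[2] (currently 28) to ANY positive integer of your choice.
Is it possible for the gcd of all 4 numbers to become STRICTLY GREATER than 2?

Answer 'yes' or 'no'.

Current gcd = 2
gcd of all OTHER numbers (without N[2]=28): gcd([20, 18, 22]) = 2
The new gcd after any change is gcd(2, new_value).
This can be at most 2.
Since 2 = old gcd 2, the gcd can only stay the same or decrease.

Answer: no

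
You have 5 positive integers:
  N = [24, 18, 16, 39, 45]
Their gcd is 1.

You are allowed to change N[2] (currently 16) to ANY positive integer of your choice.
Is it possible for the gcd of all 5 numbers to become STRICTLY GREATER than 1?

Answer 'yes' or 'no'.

Answer: yes

Derivation:
Current gcd = 1
gcd of all OTHER numbers (without N[2]=16): gcd([24, 18, 39, 45]) = 3
The new gcd after any change is gcd(3, new_value).
This can be at most 3.
Since 3 > old gcd 1, the gcd CAN increase (e.g., set N[2] = 3).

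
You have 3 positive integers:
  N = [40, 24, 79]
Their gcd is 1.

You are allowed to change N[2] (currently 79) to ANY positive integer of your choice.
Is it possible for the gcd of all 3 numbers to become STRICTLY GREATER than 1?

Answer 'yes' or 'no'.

Answer: yes

Derivation:
Current gcd = 1
gcd of all OTHER numbers (without N[2]=79): gcd([40, 24]) = 8
The new gcd after any change is gcd(8, new_value).
This can be at most 8.
Since 8 > old gcd 1, the gcd CAN increase (e.g., set N[2] = 8).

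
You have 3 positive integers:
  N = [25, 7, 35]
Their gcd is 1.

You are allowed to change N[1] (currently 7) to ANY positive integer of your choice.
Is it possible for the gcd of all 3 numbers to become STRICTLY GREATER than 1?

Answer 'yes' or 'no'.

Current gcd = 1
gcd of all OTHER numbers (without N[1]=7): gcd([25, 35]) = 5
The new gcd after any change is gcd(5, new_value).
This can be at most 5.
Since 5 > old gcd 1, the gcd CAN increase (e.g., set N[1] = 5).

Answer: yes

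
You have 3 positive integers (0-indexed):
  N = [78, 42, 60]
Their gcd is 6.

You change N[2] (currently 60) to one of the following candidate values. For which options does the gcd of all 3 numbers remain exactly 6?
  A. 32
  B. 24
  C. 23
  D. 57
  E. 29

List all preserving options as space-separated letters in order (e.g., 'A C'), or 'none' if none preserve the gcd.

Old gcd = 6; gcd of others (without N[2]) = 6
New gcd for candidate v: gcd(6, v). Preserves old gcd iff gcd(6, v) = 6.
  Option A: v=32, gcd(6,32)=2 -> changes
  Option B: v=24, gcd(6,24)=6 -> preserves
  Option C: v=23, gcd(6,23)=1 -> changes
  Option D: v=57, gcd(6,57)=3 -> changes
  Option E: v=29, gcd(6,29)=1 -> changes

Answer: B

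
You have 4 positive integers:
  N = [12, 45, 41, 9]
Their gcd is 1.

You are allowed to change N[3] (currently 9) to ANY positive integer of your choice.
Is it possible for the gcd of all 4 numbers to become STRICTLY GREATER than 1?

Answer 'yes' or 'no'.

Answer: no

Derivation:
Current gcd = 1
gcd of all OTHER numbers (without N[3]=9): gcd([12, 45, 41]) = 1
The new gcd after any change is gcd(1, new_value).
This can be at most 1.
Since 1 = old gcd 1, the gcd can only stay the same or decrease.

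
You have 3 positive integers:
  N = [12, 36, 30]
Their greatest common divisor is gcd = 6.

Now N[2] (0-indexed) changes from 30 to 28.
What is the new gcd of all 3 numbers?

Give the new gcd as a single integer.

Numbers: [12, 36, 30], gcd = 6
Change: index 2, 30 -> 28
gcd of the OTHER numbers (without index 2): gcd([12, 36]) = 12
New gcd = gcd(g_others, new_val) = gcd(12, 28) = 4

Answer: 4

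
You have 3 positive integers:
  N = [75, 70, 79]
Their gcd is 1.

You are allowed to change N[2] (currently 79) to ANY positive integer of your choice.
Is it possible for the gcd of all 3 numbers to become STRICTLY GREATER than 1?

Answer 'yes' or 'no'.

Answer: yes

Derivation:
Current gcd = 1
gcd of all OTHER numbers (without N[2]=79): gcd([75, 70]) = 5
The new gcd after any change is gcd(5, new_value).
This can be at most 5.
Since 5 > old gcd 1, the gcd CAN increase (e.g., set N[2] = 5).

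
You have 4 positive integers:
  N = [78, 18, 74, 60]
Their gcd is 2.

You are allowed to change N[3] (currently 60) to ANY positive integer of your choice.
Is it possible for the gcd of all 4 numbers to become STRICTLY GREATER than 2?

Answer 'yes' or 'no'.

Answer: no

Derivation:
Current gcd = 2
gcd of all OTHER numbers (without N[3]=60): gcd([78, 18, 74]) = 2
The new gcd after any change is gcd(2, new_value).
This can be at most 2.
Since 2 = old gcd 2, the gcd can only stay the same or decrease.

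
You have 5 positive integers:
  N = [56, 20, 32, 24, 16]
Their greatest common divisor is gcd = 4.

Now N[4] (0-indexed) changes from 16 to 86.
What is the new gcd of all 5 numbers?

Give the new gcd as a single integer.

Answer: 2

Derivation:
Numbers: [56, 20, 32, 24, 16], gcd = 4
Change: index 4, 16 -> 86
gcd of the OTHER numbers (without index 4): gcd([56, 20, 32, 24]) = 4
New gcd = gcd(g_others, new_val) = gcd(4, 86) = 2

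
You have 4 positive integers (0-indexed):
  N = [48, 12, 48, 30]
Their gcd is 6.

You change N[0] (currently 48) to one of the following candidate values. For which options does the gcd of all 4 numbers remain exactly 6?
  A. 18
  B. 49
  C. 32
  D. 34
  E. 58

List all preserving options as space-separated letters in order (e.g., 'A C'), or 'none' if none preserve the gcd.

Old gcd = 6; gcd of others (without N[0]) = 6
New gcd for candidate v: gcd(6, v). Preserves old gcd iff gcd(6, v) = 6.
  Option A: v=18, gcd(6,18)=6 -> preserves
  Option B: v=49, gcd(6,49)=1 -> changes
  Option C: v=32, gcd(6,32)=2 -> changes
  Option D: v=34, gcd(6,34)=2 -> changes
  Option E: v=58, gcd(6,58)=2 -> changes

Answer: A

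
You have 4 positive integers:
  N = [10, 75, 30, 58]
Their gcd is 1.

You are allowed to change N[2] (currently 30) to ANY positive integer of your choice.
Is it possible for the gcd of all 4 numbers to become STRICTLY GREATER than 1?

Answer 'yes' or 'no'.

Answer: no

Derivation:
Current gcd = 1
gcd of all OTHER numbers (without N[2]=30): gcd([10, 75, 58]) = 1
The new gcd after any change is gcd(1, new_value).
This can be at most 1.
Since 1 = old gcd 1, the gcd can only stay the same or decrease.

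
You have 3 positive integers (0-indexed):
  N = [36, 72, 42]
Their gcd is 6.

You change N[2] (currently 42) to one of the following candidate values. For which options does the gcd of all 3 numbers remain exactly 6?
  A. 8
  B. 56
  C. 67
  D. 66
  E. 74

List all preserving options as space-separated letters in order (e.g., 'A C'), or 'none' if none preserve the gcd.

Answer: D

Derivation:
Old gcd = 6; gcd of others (without N[2]) = 36
New gcd for candidate v: gcd(36, v). Preserves old gcd iff gcd(36, v) = 6.
  Option A: v=8, gcd(36,8)=4 -> changes
  Option B: v=56, gcd(36,56)=4 -> changes
  Option C: v=67, gcd(36,67)=1 -> changes
  Option D: v=66, gcd(36,66)=6 -> preserves
  Option E: v=74, gcd(36,74)=2 -> changes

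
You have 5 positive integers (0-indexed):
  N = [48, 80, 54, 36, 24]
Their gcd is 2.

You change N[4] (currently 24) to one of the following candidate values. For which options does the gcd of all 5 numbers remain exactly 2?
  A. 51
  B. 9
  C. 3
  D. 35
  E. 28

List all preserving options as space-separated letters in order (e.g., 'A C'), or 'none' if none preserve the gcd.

Old gcd = 2; gcd of others (without N[4]) = 2
New gcd for candidate v: gcd(2, v). Preserves old gcd iff gcd(2, v) = 2.
  Option A: v=51, gcd(2,51)=1 -> changes
  Option B: v=9, gcd(2,9)=1 -> changes
  Option C: v=3, gcd(2,3)=1 -> changes
  Option D: v=35, gcd(2,35)=1 -> changes
  Option E: v=28, gcd(2,28)=2 -> preserves

Answer: E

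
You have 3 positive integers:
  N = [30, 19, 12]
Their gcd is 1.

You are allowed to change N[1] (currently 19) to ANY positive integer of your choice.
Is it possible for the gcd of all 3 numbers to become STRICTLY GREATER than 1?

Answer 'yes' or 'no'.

Answer: yes

Derivation:
Current gcd = 1
gcd of all OTHER numbers (without N[1]=19): gcd([30, 12]) = 6
The new gcd after any change is gcd(6, new_value).
This can be at most 6.
Since 6 > old gcd 1, the gcd CAN increase (e.g., set N[1] = 6).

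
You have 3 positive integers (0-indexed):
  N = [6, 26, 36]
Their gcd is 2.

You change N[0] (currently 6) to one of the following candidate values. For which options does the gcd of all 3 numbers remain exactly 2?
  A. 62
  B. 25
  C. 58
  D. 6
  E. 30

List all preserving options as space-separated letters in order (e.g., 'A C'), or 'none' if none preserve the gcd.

Old gcd = 2; gcd of others (without N[0]) = 2
New gcd for candidate v: gcd(2, v). Preserves old gcd iff gcd(2, v) = 2.
  Option A: v=62, gcd(2,62)=2 -> preserves
  Option B: v=25, gcd(2,25)=1 -> changes
  Option C: v=58, gcd(2,58)=2 -> preserves
  Option D: v=6, gcd(2,6)=2 -> preserves
  Option E: v=30, gcd(2,30)=2 -> preserves

Answer: A C D E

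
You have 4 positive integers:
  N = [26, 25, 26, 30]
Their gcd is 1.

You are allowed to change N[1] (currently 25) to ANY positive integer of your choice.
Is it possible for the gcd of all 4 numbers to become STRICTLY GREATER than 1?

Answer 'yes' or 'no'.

Answer: yes

Derivation:
Current gcd = 1
gcd of all OTHER numbers (without N[1]=25): gcd([26, 26, 30]) = 2
The new gcd after any change is gcd(2, new_value).
This can be at most 2.
Since 2 > old gcd 1, the gcd CAN increase (e.g., set N[1] = 2).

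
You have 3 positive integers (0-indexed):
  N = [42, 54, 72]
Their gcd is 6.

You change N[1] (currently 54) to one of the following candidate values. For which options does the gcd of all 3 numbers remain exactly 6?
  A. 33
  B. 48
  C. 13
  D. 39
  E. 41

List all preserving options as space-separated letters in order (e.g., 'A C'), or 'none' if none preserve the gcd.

Old gcd = 6; gcd of others (without N[1]) = 6
New gcd for candidate v: gcd(6, v). Preserves old gcd iff gcd(6, v) = 6.
  Option A: v=33, gcd(6,33)=3 -> changes
  Option B: v=48, gcd(6,48)=6 -> preserves
  Option C: v=13, gcd(6,13)=1 -> changes
  Option D: v=39, gcd(6,39)=3 -> changes
  Option E: v=41, gcd(6,41)=1 -> changes

Answer: B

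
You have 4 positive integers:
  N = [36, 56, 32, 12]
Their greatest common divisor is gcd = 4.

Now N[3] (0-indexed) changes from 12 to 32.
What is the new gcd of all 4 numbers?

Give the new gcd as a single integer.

Answer: 4

Derivation:
Numbers: [36, 56, 32, 12], gcd = 4
Change: index 3, 12 -> 32
gcd of the OTHER numbers (without index 3): gcd([36, 56, 32]) = 4
New gcd = gcd(g_others, new_val) = gcd(4, 32) = 4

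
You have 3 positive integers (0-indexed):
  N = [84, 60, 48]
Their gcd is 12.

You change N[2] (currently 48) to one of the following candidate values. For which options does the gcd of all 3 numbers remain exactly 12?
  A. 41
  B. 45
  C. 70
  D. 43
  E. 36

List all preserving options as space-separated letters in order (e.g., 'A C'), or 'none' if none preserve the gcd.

Old gcd = 12; gcd of others (without N[2]) = 12
New gcd for candidate v: gcd(12, v). Preserves old gcd iff gcd(12, v) = 12.
  Option A: v=41, gcd(12,41)=1 -> changes
  Option B: v=45, gcd(12,45)=3 -> changes
  Option C: v=70, gcd(12,70)=2 -> changes
  Option D: v=43, gcd(12,43)=1 -> changes
  Option E: v=36, gcd(12,36)=12 -> preserves

Answer: E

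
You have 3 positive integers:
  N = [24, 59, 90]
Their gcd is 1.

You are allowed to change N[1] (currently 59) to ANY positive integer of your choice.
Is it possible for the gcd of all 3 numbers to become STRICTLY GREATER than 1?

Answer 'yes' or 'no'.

Current gcd = 1
gcd of all OTHER numbers (without N[1]=59): gcd([24, 90]) = 6
The new gcd after any change is gcd(6, new_value).
This can be at most 6.
Since 6 > old gcd 1, the gcd CAN increase (e.g., set N[1] = 6).

Answer: yes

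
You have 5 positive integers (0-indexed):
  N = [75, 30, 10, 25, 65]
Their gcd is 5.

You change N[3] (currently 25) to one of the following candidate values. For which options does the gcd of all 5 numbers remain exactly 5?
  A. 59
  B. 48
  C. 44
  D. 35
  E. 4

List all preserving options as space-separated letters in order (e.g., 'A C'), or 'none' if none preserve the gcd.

Answer: D

Derivation:
Old gcd = 5; gcd of others (without N[3]) = 5
New gcd for candidate v: gcd(5, v). Preserves old gcd iff gcd(5, v) = 5.
  Option A: v=59, gcd(5,59)=1 -> changes
  Option B: v=48, gcd(5,48)=1 -> changes
  Option C: v=44, gcd(5,44)=1 -> changes
  Option D: v=35, gcd(5,35)=5 -> preserves
  Option E: v=4, gcd(5,4)=1 -> changes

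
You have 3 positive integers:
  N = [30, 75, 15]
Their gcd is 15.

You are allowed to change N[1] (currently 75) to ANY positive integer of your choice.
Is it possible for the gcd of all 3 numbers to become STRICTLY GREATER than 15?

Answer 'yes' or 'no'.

Current gcd = 15
gcd of all OTHER numbers (without N[1]=75): gcd([30, 15]) = 15
The new gcd after any change is gcd(15, new_value).
This can be at most 15.
Since 15 = old gcd 15, the gcd can only stay the same or decrease.

Answer: no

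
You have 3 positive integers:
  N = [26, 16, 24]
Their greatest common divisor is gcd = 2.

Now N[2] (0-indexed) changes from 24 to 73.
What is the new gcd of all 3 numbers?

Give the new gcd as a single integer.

Answer: 1

Derivation:
Numbers: [26, 16, 24], gcd = 2
Change: index 2, 24 -> 73
gcd of the OTHER numbers (without index 2): gcd([26, 16]) = 2
New gcd = gcd(g_others, new_val) = gcd(2, 73) = 1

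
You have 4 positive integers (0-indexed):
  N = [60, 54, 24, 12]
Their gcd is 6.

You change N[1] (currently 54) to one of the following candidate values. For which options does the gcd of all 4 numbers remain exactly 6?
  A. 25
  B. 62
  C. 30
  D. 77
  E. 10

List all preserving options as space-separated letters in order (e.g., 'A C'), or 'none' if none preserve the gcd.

Old gcd = 6; gcd of others (without N[1]) = 12
New gcd for candidate v: gcd(12, v). Preserves old gcd iff gcd(12, v) = 6.
  Option A: v=25, gcd(12,25)=1 -> changes
  Option B: v=62, gcd(12,62)=2 -> changes
  Option C: v=30, gcd(12,30)=6 -> preserves
  Option D: v=77, gcd(12,77)=1 -> changes
  Option E: v=10, gcd(12,10)=2 -> changes

Answer: C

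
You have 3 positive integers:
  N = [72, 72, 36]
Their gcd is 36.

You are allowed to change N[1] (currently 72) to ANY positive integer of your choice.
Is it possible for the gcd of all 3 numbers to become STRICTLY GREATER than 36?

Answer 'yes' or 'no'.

Current gcd = 36
gcd of all OTHER numbers (without N[1]=72): gcd([72, 36]) = 36
The new gcd after any change is gcd(36, new_value).
This can be at most 36.
Since 36 = old gcd 36, the gcd can only stay the same or decrease.

Answer: no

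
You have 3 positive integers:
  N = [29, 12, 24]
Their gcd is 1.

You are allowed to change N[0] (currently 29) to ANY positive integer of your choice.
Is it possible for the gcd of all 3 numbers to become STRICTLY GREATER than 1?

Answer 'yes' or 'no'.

Answer: yes

Derivation:
Current gcd = 1
gcd of all OTHER numbers (without N[0]=29): gcd([12, 24]) = 12
The new gcd after any change is gcd(12, new_value).
This can be at most 12.
Since 12 > old gcd 1, the gcd CAN increase (e.g., set N[0] = 12).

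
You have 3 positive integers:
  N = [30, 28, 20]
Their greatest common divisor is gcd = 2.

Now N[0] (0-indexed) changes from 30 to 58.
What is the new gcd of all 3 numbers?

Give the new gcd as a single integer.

Numbers: [30, 28, 20], gcd = 2
Change: index 0, 30 -> 58
gcd of the OTHER numbers (without index 0): gcd([28, 20]) = 4
New gcd = gcd(g_others, new_val) = gcd(4, 58) = 2

Answer: 2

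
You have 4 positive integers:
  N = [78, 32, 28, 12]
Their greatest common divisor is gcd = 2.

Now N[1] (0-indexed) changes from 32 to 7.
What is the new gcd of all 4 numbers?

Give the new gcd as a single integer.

Answer: 1

Derivation:
Numbers: [78, 32, 28, 12], gcd = 2
Change: index 1, 32 -> 7
gcd of the OTHER numbers (without index 1): gcd([78, 28, 12]) = 2
New gcd = gcd(g_others, new_val) = gcd(2, 7) = 1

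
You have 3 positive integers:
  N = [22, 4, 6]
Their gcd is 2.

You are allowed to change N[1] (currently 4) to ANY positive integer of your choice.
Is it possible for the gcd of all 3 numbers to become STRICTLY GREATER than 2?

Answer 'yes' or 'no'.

Current gcd = 2
gcd of all OTHER numbers (without N[1]=4): gcd([22, 6]) = 2
The new gcd after any change is gcd(2, new_value).
This can be at most 2.
Since 2 = old gcd 2, the gcd can only stay the same or decrease.

Answer: no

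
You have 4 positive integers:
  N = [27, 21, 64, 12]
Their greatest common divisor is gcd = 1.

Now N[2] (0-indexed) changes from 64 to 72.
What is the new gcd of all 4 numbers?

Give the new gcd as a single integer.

Numbers: [27, 21, 64, 12], gcd = 1
Change: index 2, 64 -> 72
gcd of the OTHER numbers (without index 2): gcd([27, 21, 12]) = 3
New gcd = gcd(g_others, new_val) = gcd(3, 72) = 3

Answer: 3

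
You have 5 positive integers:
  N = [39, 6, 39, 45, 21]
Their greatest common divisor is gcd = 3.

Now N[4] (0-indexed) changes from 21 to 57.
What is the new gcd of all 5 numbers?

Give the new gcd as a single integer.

Answer: 3

Derivation:
Numbers: [39, 6, 39, 45, 21], gcd = 3
Change: index 4, 21 -> 57
gcd of the OTHER numbers (without index 4): gcd([39, 6, 39, 45]) = 3
New gcd = gcd(g_others, new_val) = gcd(3, 57) = 3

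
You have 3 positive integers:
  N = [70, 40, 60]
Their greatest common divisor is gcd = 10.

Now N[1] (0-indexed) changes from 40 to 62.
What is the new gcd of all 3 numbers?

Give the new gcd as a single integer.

Answer: 2

Derivation:
Numbers: [70, 40, 60], gcd = 10
Change: index 1, 40 -> 62
gcd of the OTHER numbers (without index 1): gcd([70, 60]) = 10
New gcd = gcd(g_others, new_val) = gcd(10, 62) = 2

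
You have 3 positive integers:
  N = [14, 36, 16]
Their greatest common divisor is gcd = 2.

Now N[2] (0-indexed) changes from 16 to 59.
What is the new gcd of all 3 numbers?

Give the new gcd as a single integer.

Numbers: [14, 36, 16], gcd = 2
Change: index 2, 16 -> 59
gcd of the OTHER numbers (without index 2): gcd([14, 36]) = 2
New gcd = gcd(g_others, new_val) = gcd(2, 59) = 1

Answer: 1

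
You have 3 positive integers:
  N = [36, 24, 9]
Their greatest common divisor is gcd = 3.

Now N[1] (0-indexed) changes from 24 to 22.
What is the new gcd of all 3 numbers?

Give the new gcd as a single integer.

Numbers: [36, 24, 9], gcd = 3
Change: index 1, 24 -> 22
gcd of the OTHER numbers (without index 1): gcd([36, 9]) = 9
New gcd = gcd(g_others, new_val) = gcd(9, 22) = 1

Answer: 1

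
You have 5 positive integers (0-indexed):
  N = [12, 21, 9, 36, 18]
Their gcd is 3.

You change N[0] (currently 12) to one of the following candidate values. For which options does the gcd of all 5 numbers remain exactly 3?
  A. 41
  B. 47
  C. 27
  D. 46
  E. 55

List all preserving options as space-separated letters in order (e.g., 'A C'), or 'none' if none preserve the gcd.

Answer: C

Derivation:
Old gcd = 3; gcd of others (without N[0]) = 3
New gcd for candidate v: gcd(3, v). Preserves old gcd iff gcd(3, v) = 3.
  Option A: v=41, gcd(3,41)=1 -> changes
  Option B: v=47, gcd(3,47)=1 -> changes
  Option C: v=27, gcd(3,27)=3 -> preserves
  Option D: v=46, gcd(3,46)=1 -> changes
  Option E: v=55, gcd(3,55)=1 -> changes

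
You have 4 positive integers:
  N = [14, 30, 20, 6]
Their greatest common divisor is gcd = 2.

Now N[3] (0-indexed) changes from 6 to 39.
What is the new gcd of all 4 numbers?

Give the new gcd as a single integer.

Answer: 1

Derivation:
Numbers: [14, 30, 20, 6], gcd = 2
Change: index 3, 6 -> 39
gcd of the OTHER numbers (without index 3): gcd([14, 30, 20]) = 2
New gcd = gcd(g_others, new_val) = gcd(2, 39) = 1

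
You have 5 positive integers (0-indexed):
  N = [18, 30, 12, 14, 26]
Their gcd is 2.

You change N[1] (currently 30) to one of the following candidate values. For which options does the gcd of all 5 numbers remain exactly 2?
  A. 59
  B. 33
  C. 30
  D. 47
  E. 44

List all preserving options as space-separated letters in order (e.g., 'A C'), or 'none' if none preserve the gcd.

Old gcd = 2; gcd of others (without N[1]) = 2
New gcd for candidate v: gcd(2, v). Preserves old gcd iff gcd(2, v) = 2.
  Option A: v=59, gcd(2,59)=1 -> changes
  Option B: v=33, gcd(2,33)=1 -> changes
  Option C: v=30, gcd(2,30)=2 -> preserves
  Option D: v=47, gcd(2,47)=1 -> changes
  Option E: v=44, gcd(2,44)=2 -> preserves

Answer: C E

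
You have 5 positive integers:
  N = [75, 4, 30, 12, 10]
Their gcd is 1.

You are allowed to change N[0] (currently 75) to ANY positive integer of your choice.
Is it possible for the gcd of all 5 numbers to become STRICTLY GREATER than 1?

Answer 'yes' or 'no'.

Current gcd = 1
gcd of all OTHER numbers (without N[0]=75): gcd([4, 30, 12, 10]) = 2
The new gcd after any change is gcd(2, new_value).
This can be at most 2.
Since 2 > old gcd 1, the gcd CAN increase (e.g., set N[0] = 2).

Answer: yes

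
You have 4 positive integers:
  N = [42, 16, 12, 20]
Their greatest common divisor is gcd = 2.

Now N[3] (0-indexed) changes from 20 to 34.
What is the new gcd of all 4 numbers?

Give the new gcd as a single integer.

Numbers: [42, 16, 12, 20], gcd = 2
Change: index 3, 20 -> 34
gcd of the OTHER numbers (without index 3): gcd([42, 16, 12]) = 2
New gcd = gcd(g_others, new_val) = gcd(2, 34) = 2

Answer: 2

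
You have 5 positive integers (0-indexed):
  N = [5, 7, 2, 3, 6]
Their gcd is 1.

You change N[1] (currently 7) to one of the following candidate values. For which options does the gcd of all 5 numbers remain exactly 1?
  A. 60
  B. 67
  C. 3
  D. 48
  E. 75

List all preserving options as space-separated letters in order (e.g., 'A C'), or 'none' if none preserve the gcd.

Answer: A B C D E

Derivation:
Old gcd = 1; gcd of others (without N[1]) = 1
New gcd for candidate v: gcd(1, v). Preserves old gcd iff gcd(1, v) = 1.
  Option A: v=60, gcd(1,60)=1 -> preserves
  Option B: v=67, gcd(1,67)=1 -> preserves
  Option C: v=3, gcd(1,3)=1 -> preserves
  Option D: v=48, gcd(1,48)=1 -> preserves
  Option E: v=75, gcd(1,75)=1 -> preserves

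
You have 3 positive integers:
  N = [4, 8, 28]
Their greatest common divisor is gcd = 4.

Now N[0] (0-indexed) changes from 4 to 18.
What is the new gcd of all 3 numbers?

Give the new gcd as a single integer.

Numbers: [4, 8, 28], gcd = 4
Change: index 0, 4 -> 18
gcd of the OTHER numbers (without index 0): gcd([8, 28]) = 4
New gcd = gcd(g_others, new_val) = gcd(4, 18) = 2

Answer: 2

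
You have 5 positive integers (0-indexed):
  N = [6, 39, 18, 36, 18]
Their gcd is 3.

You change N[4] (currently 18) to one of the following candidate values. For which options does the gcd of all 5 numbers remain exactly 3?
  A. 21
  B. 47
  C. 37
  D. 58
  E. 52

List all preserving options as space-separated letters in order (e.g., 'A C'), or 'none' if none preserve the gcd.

Old gcd = 3; gcd of others (without N[4]) = 3
New gcd for candidate v: gcd(3, v). Preserves old gcd iff gcd(3, v) = 3.
  Option A: v=21, gcd(3,21)=3 -> preserves
  Option B: v=47, gcd(3,47)=1 -> changes
  Option C: v=37, gcd(3,37)=1 -> changes
  Option D: v=58, gcd(3,58)=1 -> changes
  Option E: v=52, gcd(3,52)=1 -> changes

Answer: A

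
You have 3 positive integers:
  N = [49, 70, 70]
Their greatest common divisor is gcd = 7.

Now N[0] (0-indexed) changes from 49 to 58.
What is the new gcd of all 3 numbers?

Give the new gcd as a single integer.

Answer: 2

Derivation:
Numbers: [49, 70, 70], gcd = 7
Change: index 0, 49 -> 58
gcd of the OTHER numbers (without index 0): gcd([70, 70]) = 70
New gcd = gcd(g_others, new_val) = gcd(70, 58) = 2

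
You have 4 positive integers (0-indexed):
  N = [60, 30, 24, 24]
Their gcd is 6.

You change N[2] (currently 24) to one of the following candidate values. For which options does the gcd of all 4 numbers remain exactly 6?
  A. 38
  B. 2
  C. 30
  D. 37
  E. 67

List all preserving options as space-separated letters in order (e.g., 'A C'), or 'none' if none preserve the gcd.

Old gcd = 6; gcd of others (without N[2]) = 6
New gcd for candidate v: gcd(6, v). Preserves old gcd iff gcd(6, v) = 6.
  Option A: v=38, gcd(6,38)=2 -> changes
  Option B: v=2, gcd(6,2)=2 -> changes
  Option C: v=30, gcd(6,30)=6 -> preserves
  Option D: v=37, gcd(6,37)=1 -> changes
  Option E: v=67, gcd(6,67)=1 -> changes

Answer: C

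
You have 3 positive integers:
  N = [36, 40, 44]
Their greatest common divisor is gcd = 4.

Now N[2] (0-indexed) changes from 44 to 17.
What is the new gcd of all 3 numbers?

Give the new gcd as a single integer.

Numbers: [36, 40, 44], gcd = 4
Change: index 2, 44 -> 17
gcd of the OTHER numbers (without index 2): gcd([36, 40]) = 4
New gcd = gcd(g_others, new_val) = gcd(4, 17) = 1

Answer: 1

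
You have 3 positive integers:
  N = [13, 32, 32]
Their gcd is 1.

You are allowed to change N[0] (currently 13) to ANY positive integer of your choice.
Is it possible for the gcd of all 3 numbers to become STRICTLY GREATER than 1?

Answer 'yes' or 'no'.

Current gcd = 1
gcd of all OTHER numbers (without N[0]=13): gcd([32, 32]) = 32
The new gcd after any change is gcd(32, new_value).
This can be at most 32.
Since 32 > old gcd 1, the gcd CAN increase (e.g., set N[0] = 32).

Answer: yes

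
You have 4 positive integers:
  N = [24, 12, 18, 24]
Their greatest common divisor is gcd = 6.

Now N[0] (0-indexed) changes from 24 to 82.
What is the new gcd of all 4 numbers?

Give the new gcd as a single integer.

Answer: 2

Derivation:
Numbers: [24, 12, 18, 24], gcd = 6
Change: index 0, 24 -> 82
gcd of the OTHER numbers (without index 0): gcd([12, 18, 24]) = 6
New gcd = gcd(g_others, new_val) = gcd(6, 82) = 2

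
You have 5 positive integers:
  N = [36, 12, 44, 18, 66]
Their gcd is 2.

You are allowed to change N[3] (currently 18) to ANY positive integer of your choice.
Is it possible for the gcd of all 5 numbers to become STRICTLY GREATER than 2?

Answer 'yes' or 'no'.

Current gcd = 2
gcd of all OTHER numbers (without N[3]=18): gcd([36, 12, 44, 66]) = 2
The new gcd after any change is gcd(2, new_value).
This can be at most 2.
Since 2 = old gcd 2, the gcd can only stay the same or decrease.

Answer: no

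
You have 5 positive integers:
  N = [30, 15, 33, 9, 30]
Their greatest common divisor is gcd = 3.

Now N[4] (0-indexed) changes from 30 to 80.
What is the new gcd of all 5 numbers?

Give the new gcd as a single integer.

Numbers: [30, 15, 33, 9, 30], gcd = 3
Change: index 4, 30 -> 80
gcd of the OTHER numbers (without index 4): gcd([30, 15, 33, 9]) = 3
New gcd = gcd(g_others, new_val) = gcd(3, 80) = 1

Answer: 1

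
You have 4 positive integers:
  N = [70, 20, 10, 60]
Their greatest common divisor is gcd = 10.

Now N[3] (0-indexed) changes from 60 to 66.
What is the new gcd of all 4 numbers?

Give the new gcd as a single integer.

Answer: 2

Derivation:
Numbers: [70, 20, 10, 60], gcd = 10
Change: index 3, 60 -> 66
gcd of the OTHER numbers (without index 3): gcd([70, 20, 10]) = 10
New gcd = gcd(g_others, new_val) = gcd(10, 66) = 2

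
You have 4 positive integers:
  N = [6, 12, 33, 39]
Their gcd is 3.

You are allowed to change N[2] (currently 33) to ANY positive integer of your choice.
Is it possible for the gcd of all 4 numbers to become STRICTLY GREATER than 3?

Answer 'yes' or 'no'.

Current gcd = 3
gcd of all OTHER numbers (without N[2]=33): gcd([6, 12, 39]) = 3
The new gcd after any change is gcd(3, new_value).
This can be at most 3.
Since 3 = old gcd 3, the gcd can only stay the same or decrease.

Answer: no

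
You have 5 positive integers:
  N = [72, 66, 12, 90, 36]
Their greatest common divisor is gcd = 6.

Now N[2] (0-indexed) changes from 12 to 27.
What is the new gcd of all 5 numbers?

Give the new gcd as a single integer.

Answer: 3

Derivation:
Numbers: [72, 66, 12, 90, 36], gcd = 6
Change: index 2, 12 -> 27
gcd of the OTHER numbers (without index 2): gcd([72, 66, 90, 36]) = 6
New gcd = gcd(g_others, new_val) = gcd(6, 27) = 3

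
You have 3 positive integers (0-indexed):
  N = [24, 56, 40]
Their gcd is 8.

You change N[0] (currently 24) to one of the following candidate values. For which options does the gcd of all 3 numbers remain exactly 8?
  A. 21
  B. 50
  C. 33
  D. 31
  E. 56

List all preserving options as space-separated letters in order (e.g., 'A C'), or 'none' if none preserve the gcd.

Old gcd = 8; gcd of others (without N[0]) = 8
New gcd for candidate v: gcd(8, v). Preserves old gcd iff gcd(8, v) = 8.
  Option A: v=21, gcd(8,21)=1 -> changes
  Option B: v=50, gcd(8,50)=2 -> changes
  Option C: v=33, gcd(8,33)=1 -> changes
  Option D: v=31, gcd(8,31)=1 -> changes
  Option E: v=56, gcd(8,56)=8 -> preserves

Answer: E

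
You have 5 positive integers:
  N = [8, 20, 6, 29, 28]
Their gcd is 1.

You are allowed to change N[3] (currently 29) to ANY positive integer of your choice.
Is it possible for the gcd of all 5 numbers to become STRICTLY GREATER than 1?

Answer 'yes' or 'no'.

Current gcd = 1
gcd of all OTHER numbers (without N[3]=29): gcd([8, 20, 6, 28]) = 2
The new gcd after any change is gcd(2, new_value).
This can be at most 2.
Since 2 > old gcd 1, the gcd CAN increase (e.g., set N[3] = 2).

Answer: yes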